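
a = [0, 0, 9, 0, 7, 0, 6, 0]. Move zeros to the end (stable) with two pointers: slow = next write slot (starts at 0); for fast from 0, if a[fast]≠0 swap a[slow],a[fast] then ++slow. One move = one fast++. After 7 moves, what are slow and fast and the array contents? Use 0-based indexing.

slow=0 fast=0: a[fast]=0, fast++
slow=0 fast=1: a[fast]=0, fast++
slow=0 fast=2: a[fast]=9≠0 swap→a[0]=9, slow++,fast++
slow=1 fast=3: a[fast]=0, fast++
slow=1 fast=4: a[fast]=7≠0 swap→a[1]=7, slow++,fast++
slow=2 fast=5: a[fast]=0, fast++
slow=2 fast=6: a[fast]=6≠0 swap→a[2]=6, slow++,fast++

slow=3, fast=7, a=[9, 7, 6, 0, 0, 0, 0, 0]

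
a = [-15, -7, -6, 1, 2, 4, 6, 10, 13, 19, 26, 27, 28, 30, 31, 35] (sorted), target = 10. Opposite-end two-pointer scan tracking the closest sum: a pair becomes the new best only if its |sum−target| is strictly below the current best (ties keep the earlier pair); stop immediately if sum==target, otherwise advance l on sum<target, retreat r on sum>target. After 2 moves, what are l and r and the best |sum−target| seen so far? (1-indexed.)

l=1, r=14, best |Δ|=6

l=1 r=16: -15+35=20 d=10 *, r--
l=1 r=15: -15+31=16 d=6 *, r--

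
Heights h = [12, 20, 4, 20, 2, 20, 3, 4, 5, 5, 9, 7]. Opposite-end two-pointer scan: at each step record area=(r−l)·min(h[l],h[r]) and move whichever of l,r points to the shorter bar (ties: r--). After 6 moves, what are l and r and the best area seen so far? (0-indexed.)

[0,11] min(12,7)*11=77 best=77 * → r--
[0,10] min(12,9)*10=90 best=90 * → r--
[0,9] min(12,5)*9=45 best=90 → r--
[0,8] min(12,5)*8=40 best=90 → r--
[0,7] min(12,4)*7=28 best=90 → r--
[0,6] min(12,3)*6=18 best=90 → r--

l=0, r=5, best area=90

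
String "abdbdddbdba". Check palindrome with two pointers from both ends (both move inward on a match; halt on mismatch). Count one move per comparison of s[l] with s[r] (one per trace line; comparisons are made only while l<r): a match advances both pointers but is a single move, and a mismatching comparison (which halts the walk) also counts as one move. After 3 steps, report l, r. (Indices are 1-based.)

l=4, r=8

[1,11] 'a'=='a' → l++,r--
[2,10] 'b'=='b' → l++,r--
[3,9] 'd'=='d' → l++,r--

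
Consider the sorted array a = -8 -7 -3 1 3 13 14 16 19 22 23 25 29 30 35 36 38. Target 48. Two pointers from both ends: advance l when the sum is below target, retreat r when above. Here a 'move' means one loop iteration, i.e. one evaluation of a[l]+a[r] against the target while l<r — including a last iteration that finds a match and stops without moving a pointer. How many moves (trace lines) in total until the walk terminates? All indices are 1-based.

8 moves

[1,17] -8+38=30 <48 → l++
[2,17] -7+38=31 <48 → l++
[3,17] -3+38=35 <48 → l++
[4,17] 1+38=39 <48 → l++
[5,17] 3+38=41 <48 → l++
[6,17] 13+38=51 >48 → r--
[6,16] 13+36=49 >48 → r--
[6,15] 13+35=48 → found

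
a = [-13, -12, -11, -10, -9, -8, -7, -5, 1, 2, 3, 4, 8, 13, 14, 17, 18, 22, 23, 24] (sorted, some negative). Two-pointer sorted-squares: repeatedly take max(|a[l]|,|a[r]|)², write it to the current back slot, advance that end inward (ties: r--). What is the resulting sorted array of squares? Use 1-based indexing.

l=1 r=20: |-13|<=|24| out[20]=576, r--
l=1 r=19: |-13|<=|23| out[19]=529, r--
l=1 r=18: |-13|<=|22| out[18]=484, r--
l=1 r=17: |-13|<=|18| out[17]=324, r--
l=1 r=16: |-13|<=|17| out[16]=289, r--
l=1 r=15: |-13|<=|14| out[15]=196, r--
l=1 r=14: |-13|<=|13| out[14]=169, r--
l=1 r=13: |-13|>|8| out[13]=169, l++
l=2 r=13: |-12|>|8| out[12]=144, l++
l=3 r=13: |-11|>|8| out[11]=121, l++
l=4 r=13: |-10|>|8| out[10]=100, l++
l=5 r=13: |-9|>|8| out[9]=81, l++
l=6 r=13: |-8|<=|8| out[8]=64, r--
l=6 r=12: |-8|>|4| out[7]=64, l++
l=7 r=12: |-7|>|4| out[6]=49, l++
l=8 r=12: |-5|>|4| out[5]=25, l++
l=9 r=12: |1|<=|4| out[4]=16, r--
l=9 r=11: |1|<=|3| out[3]=9, r--
l=9 r=10: |1|<=|2| out[2]=4, r--
l=9 r=9: |1|<=|1| out[1]=1, r--

[1, 4, 9, 16, 25, 49, 64, 64, 81, 100, 121, 144, 169, 169, 196, 289, 324, 484, 529, 576]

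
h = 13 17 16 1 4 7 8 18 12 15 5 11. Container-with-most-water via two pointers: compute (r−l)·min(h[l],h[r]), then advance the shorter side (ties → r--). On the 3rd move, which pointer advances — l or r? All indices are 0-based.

[0,11] min(13,11)*11=121 best=121 * → r--
[0,10] min(13,5)*10=50 best=121 → r--
[0,9] min(13,15)*9=117 best=121 → l++

l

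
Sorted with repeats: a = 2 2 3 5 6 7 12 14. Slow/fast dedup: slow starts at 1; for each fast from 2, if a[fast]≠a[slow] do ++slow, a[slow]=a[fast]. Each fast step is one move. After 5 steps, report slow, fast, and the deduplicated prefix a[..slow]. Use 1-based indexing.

slow=5, fast=7, prefix=[2, 3, 5, 6, 7]

(s=1,f=2) a[fast]=2=a[slow] dup → fast++
(s=1,f=3) a[fast]=3≠a[slow]=2 write a[2]=3 → slow++,fast++
(s=2,f=4) a[fast]=5≠a[slow]=3 write a[3]=5 → slow++,fast++
(s=3,f=5) a[fast]=6≠a[slow]=5 write a[4]=6 → slow++,fast++
(s=4,f=6) a[fast]=7≠a[slow]=6 write a[5]=7 → slow++,fast++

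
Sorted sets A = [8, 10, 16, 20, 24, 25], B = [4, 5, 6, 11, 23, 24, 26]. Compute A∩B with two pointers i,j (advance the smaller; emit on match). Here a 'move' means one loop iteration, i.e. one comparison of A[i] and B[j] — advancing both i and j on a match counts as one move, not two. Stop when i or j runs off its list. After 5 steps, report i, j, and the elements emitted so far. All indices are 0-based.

[i=0,j=0] 8>4 → j++
[i=0,j=1] 8>5 → j++
[i=0,j=2] 8>6 → j++
[i=0,j=3] 8<11 → i++
[i=1,j=3] 10<11 → i++

i=2, j=3, emitted=[]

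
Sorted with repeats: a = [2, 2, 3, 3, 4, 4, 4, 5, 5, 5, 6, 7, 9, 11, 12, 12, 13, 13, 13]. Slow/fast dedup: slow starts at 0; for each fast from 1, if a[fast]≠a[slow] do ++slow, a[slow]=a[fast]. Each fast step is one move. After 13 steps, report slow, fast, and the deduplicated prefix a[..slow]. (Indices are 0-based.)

slow=7, fast=14, prefix=[2, 3, 4, 5, 6, 7, 9, 11]

(s=0,f=1) a[fast]=2=a[slow] dup → fast++
(s=0,f=2) a[fast]=3≠a[slow]=2 write a[1]=3 → slow++,fast++
(s=1,f=3) a[fast]=3=a[slow] dup → fast++
(s=1,f=4) a[fast]=4≠a[slow]=3 write a[2]=4 → slow++,fast++
(s=2,f=5) a[fast]=4=a[slow] dup → fast++
(s=2,f=6) a[fast]=4=a[slow] dup → fast++
(s=2,f=7) a[fast]=5≠a[slow]=4 write a[3]=5 → slow++,fast++
(s=3,f=8) a[fast]=5=a[slow] dup → fast++
(s=3,f=9) a[fast]=5=a[slow] dup → fast++
(s=3,f=10) a[fast]=6≠a[slow]=5 write a[4]=6 → slow++,fast++
(s=4,f=11) a[fast]=7≠a[slow]=6 write a[5]=7 → slow++,fast++
(s=5,f=12) a[fast]=9≠a[slow]=7 write a[6]=9 → slow++,fast++
(s=6,f=13) a[fast]=11≠a[slow]=9 write a[7]=11 → slow++,fast++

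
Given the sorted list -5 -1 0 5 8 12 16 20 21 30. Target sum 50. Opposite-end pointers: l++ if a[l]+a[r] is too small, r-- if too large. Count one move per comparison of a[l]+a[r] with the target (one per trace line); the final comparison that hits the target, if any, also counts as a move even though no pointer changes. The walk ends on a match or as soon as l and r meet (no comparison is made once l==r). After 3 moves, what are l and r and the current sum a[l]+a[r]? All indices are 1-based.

l=4, r=10, sum=35

l=1 r=10: -5+30=25 <50, l++
l=2 r=10: -1+30=29 <50, l++
l=3 r=10: 0+30=30 <50, l++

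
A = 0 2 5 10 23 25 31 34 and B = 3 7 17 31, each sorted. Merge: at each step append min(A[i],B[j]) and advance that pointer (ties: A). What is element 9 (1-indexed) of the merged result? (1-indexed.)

[i=1,j=1] A[i]=0<=B[j]=3 take 0 → i++
[i=2,j=1] A[i]=2<=B[j]=3 take 2 → i++
[i=3,j=1] A[i]=5>B[j]=3 take 3 → j++
[i=3,j=2] A[i]=5<=B[j]=7 take 5 → i++
[i=4,j=2] A[i]=10>B[j]=7 take 7 → j++
[i=4,j=3] A[i]=10<=B[j]=17 take 10 → i++
[i=5,j=3] A[i]=23>B[j]=17 take 17 → j++
[i=5,j=4] A[i]=23<=B[j]=31 take 23 → i++
[i=6,j=4] A[i]=25<=B[j]=31 take 25 → i++
[i=7,j=4] A[i]=31<=B[j]=31 take 31 → i++
[i=8,j=4] A[i]=34>B[j]=31 take 31 → j++
[i=8,j=5] B done, take A[i]=34 → i++

merged[9] = 25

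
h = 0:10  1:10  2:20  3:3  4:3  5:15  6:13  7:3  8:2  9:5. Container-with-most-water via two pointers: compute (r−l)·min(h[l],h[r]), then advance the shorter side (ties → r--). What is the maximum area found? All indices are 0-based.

max area = 60

l=0 r=9: min(10,5)*9=45 best=45 *, r--
l=0 r=8: min(10,2)*8=16 best=45, r--
l=0 r=7: min(10,3)*7=21 best=45, r--
l=0 r=6: min(10,13)*6=60 best=60 *, l++
l=1 r=6: min(10,13)*5=50 best=60, l++
l=2 r=6: min(20,13)*4=52 best=60, r--
l=2 r=5: min(20,15)*3=45 best=60, r--
l=2 r=4: min(20,3)*2=6 best=60, r--
l=2 r=3: min(20,3)*1=3 best=60, r--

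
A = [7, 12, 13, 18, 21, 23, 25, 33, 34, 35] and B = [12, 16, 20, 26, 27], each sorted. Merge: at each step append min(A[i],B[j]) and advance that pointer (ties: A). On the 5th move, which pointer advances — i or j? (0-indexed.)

j

[i=0,j=0] A[i]=7<=B[j]=12 take 7 → i++
[i=1,j=0] A[i]=12<=B[j]=12 take 12 → i++
[i=2,j=0] A[i]=13>B[j]=12 take 12 → j++
[i=2,j=1] A[i]=13<=B[j]=16 take 13 → i++
[i=3,j=1] A[i]=18>B[j]=16 take 16 → j++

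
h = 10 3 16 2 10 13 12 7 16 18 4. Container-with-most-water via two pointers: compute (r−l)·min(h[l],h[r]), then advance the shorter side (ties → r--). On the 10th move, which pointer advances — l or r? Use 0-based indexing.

l=0 r=10: min(10,4)*10=40 best=40 *, r--
l=0 r=9: min(10,18)*9=90 best=90 *, l++
l=1 r=9: min(3,18)*8=24 best=90, l++
l=2 r=9: min(16,18)*7=112 best=112 *, l++
l=3 r=9: min(2,18)*6=12 best=112, l++
l=4 r=9: min(10,18)*5=50 best=112, l++
l=5 r=9: min(13,18)*4=52 best=112, l++
l=6 r=9: min(12,18)*3=36 best=112, l++
l=7 r=9: min(7,18)*2=14 best=112, l++
l=8 r=9: min(16,18)*1=16 best=112, l++

l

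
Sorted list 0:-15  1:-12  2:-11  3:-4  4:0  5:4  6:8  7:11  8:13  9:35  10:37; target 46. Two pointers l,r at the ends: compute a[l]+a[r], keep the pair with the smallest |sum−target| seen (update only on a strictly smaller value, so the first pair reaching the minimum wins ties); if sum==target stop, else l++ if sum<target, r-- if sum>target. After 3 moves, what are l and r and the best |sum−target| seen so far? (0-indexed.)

l=3, r=10, best |Δ|=20

l=0 r=10: -15+37=22 d=24 *, l++
l=1 r=10: -12+37=25 d=21 *, l++
l=2 r=10: -11+37=26 d=20 *, l++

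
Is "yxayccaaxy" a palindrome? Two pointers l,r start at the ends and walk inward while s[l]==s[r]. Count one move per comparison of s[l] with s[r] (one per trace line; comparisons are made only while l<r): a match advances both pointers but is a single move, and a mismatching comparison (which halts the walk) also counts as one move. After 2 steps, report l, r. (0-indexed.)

l=2, r=7

[0,9] 'y'=='y' → l++,r--
[1,8] 'x'=='x' → l++,r--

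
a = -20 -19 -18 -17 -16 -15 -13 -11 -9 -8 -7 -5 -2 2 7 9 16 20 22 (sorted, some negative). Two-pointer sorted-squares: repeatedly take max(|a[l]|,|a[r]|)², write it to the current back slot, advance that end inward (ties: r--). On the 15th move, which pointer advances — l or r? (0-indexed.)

r

l=0 r=18: |-20|<=|22| out[18]=484, r--
l=0 r=17: |-20|<=|20| out[17]=400, r--
l=0 r=16: |-20|>|16| out[16]=400, l++
l=1 r=16: |-19|>|16| out[15]=361, l++
l=2 r=16: |-18|>|16| out[14]=324, l++
l=3 r=16: |-17|>|16| out[13]=289, l++
l=4 r=16: |-16|<=|16| out[12]=256, r--
l=4 r=15: |-16|>|9| out[11]=256, l++
l=5 r=15: |-15|>|9| out[10]=225, l++
l=6 r=15: |-13|>|9| out[9]=169, l++
l=7 r=15: |-11|>|9| out[8]=121, l++
l=8 r=15: |-9|<=|9| out[7]=81, r--
l=8 r=14: |-9|>|7| out[6]=81, l++
l=9 r=14: |-8|>|7| out[5]=64, l++
l=10 r=14: |-7|<=|7| out[4]=49, r--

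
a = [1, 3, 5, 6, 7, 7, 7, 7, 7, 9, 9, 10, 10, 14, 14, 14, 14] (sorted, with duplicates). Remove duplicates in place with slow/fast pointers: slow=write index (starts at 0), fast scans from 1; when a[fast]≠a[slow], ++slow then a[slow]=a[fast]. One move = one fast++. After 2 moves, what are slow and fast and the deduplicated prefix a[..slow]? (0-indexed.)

slow=2, fast=3, prefix=[1, 3, 5]

slow=0 fast=1: a[fast]=3≠a[slow]=1 write a[1]=3, slow++,fast++
slow=1 fast=2: a[fast]=5≠a[slow]=3 write a[2]=5, slow++,fast++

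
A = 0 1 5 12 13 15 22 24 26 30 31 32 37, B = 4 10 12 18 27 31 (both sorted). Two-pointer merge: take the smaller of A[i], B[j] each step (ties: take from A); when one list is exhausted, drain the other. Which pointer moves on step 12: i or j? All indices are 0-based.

i=0 j=0: A[i]=0<=B[j]=4 take 0, i++
i=1 j=0: A[i]=1<=B[j]=4 take 1, i++
i=2 j=0: A[i]=5>B[j]=4 take 4, j++
i=2 j=1: A[i]=5<=B[j]=10 take 5, i++
i=3 j=1: A[i]=12>B[j]=10 take 10, j++
i=3 j=2: A[i]=12<=B[j]=12 take 12, i++
i=4 j=2: A[i]=13>B[j]=12 take 12, j++
i=4 j=3: A[i]=13<=B[j]=18 take 13, i++
i=5 j=3: A[i]=15<=B[j]=18 take 15, i++
i=6 j=3: A[i]=22>B[j]=18 take 18, j++
i=6 j=4: A[i]=22<=B[j]=27 take 22, i++
i=7 j=4: A[i]=24<=B[j]=27 take 24, i++

i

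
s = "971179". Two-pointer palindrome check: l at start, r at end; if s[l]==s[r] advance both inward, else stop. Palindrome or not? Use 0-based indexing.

palindrome

l=0 r=5: '9'=='9', l++,r--
l=1 r=4: '7'=='7', l++,r--
l=2 r=3: '1'=='1', l++,r--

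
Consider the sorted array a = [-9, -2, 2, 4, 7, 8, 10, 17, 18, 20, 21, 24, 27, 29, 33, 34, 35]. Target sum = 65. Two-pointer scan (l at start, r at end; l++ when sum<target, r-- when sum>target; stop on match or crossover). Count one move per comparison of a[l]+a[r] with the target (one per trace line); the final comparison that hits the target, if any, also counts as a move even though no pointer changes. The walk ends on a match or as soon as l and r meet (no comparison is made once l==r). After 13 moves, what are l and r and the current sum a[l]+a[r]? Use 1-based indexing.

l=14, r=17, sum=64

[1,17] -9+35=26 <65 → l++
[2,17] -2+35=33 <65 → l++
[3,17] 2+35=37 <65 → l++
[4,17] 4+35=39 <65 → l++
[5,17] 7+35=42 <65 → l++
[6,17] 8+35=43 <65 → l++
[7,17] 10+35=45 <65 → l++
[8,17] 17+35=52 <65 → l++
[9,17] 18+35=53 <65 → l++
[10,17] 20+35=55 <65 → l++
[11,17] 21+35=56 <65 → l++
[12,17] 24+35=59 <65 → l++
[13,17] 27+35=62 <65 → l++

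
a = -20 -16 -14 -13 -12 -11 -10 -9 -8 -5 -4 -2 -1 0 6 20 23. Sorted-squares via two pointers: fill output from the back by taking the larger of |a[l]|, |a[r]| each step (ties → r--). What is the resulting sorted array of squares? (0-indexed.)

[0,16] |-20|<=|23| out[16]=529 → r--
[0,15] |-20|<=|20| out[15]=400 → r--
[0,14] |-20|>|6| out[14]=400 → l++
[1,14] |-16|>|6| out[13]=256 → l++
[2,14] |-14|>|6| out[12]=196 → l++
[3,14] |-13|>|6| out[11]=169 → l++
[4,14] |-12|>|6| out[10]=144 → l++
[5,14] |-11|>|6| out[9]=121 → l++
[6,14] |-10|>|6| out[8]=100 → l++
[7,14] |-9|>|6| out[7]=81 → l++
[8,14] |-8|>|6| out[6]=64 → l++
[9,14] |-5|<=|6| out[5]=36 → r--
[9,13] |-5|>|0| out[4]=25 → l++
[10,13] |-4|>|0| out[3]=16 → l++
[11,13] |-2|>|0| out[2]=4 → l++
[12,13] |-1|>|0| out[1]=1 → l++
[13,13] |0|<=|0| out[0]=0 → r--

[0, 1, 4, 16, 25, 36, 64, 81, 100, 121, 144, 169, 196, 256, 400, 400, 529]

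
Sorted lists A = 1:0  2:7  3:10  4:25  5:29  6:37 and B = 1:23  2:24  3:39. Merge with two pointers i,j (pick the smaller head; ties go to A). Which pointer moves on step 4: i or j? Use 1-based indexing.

j

i=1 j=1: A[i]=0<=B[j]=23 take 0, i++
i=2 j=1: A[i]=7<=B[j]=23 take 7, i++
i=3 j=1: A[i]=10<=B[j]=23 take 10, i++
i=4 j=1: A[i]=25>B[j]=23 take 23, j++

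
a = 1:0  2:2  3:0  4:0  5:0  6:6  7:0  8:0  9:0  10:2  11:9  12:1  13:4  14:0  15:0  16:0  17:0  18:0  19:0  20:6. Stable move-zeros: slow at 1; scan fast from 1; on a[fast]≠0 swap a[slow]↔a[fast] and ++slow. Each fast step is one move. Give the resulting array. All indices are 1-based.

[2, 6, 2, 9, 1, 4, 6, 0, 0, 0, 0, 0, 0, 0, 0, 0, 0, 0, 0, 0]

slow=1 fast=1: a[fast]=0, fast++
slow=1 fast=2: a[fast]=2≠0 swap→a[1]=2, slow++,fast++
slow=2 fast=3: a[fast]=0, fast++
slow=2 fast=4: a[fast]=0, fast++
slow=2 fast=5: a[fast]=0, fast++
slow=2 fast=6: a[fast]=6≠0 swap→a[2]=6, slow++,fast++
slow=3 fast=7: a[fast]=0, fast++
slow=3 fast=8: a[fast]=0, fast++
slow=3 fast=9: a[fast]=0, fast++
slow=3 fast=10: a[fast]=2≠0 swap→a[3]=2, slow++,fast++
slow=4 fast=11: a[fast]=9≠0 swap→a[4]=9, slow++,fast++
slow=5 fast=12: a[fast]=1≠0 swap→a[5]=1, slow++,fast++
slow=6 fast=13: a[fast]=4≠0 swap→a[6]=4, slow++,fast++
slow=7 fast=14: a[fast]=0, fast++
slow=7 fast=15: a[fast]=0, fast++
slow=7 fast=16: a[fast]=0, fast++
slow=7 fast=17: a[fast]=0, fast++
slow=7 fast=18: a[fast]=0, fast++
slow=7 fast=19: a[fast]=0, fast++
slow=7 fast=20: a[fast]=6≠0 swap→a[7]=6, slow++,fast++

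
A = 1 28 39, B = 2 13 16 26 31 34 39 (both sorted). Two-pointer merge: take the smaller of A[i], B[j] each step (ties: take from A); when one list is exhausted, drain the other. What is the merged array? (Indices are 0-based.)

[1, 2, 13, 16, 26, 28, 31, 34, 39, 39]

[i=0,j=0] A[i]=1<=B[j]=2 take 1 → i++
[i=1,j=0] A[i]=28>B[j]=2 take 2 → j++
[i=1,j=1] A[i]=28>B[j]=13 take 13 → j++
[i=1,j=2] A[i]=28>B[j]=16 take 16 → j++
[i=1,j=3] A[i]=28>B[j]=26 take 26 → j++
[i=1,j=4] A[i]=28<=B[j]=31 take 28 → i++
[i=2,j=4] A[i]=39>B[j]=31 take 31 → j++
[i=2,j=5] A[i]=39>B[j]=34 take 34 → j++
[i=2,j=6] A[i]=39<=B[j]=39 take 39 → i++
[i=3,j=6] A done, take B[j]=39 → j++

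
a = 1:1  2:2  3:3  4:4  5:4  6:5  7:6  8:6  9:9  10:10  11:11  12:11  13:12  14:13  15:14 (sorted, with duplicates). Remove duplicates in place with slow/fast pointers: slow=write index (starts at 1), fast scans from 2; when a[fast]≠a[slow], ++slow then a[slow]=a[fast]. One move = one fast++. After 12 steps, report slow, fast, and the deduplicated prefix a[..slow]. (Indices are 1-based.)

slow=1 fast=2: a[fast]=2≠a[slow]=1 write a[2]=2, slow++,fast++
slow=2 fast=3: a[fast]=3≠a[slow]=2 write a[3]=3, slow++,fast++
slow=3 fast=4: a[fast]=4≠a[slow]=3 write a[4]=4, slow++,fast++
slow=4 fast=5: a[fast]=4=a[slow] dup, fast++
slow=4 fast=6: a[fast]=5≠a[slow]=4 write a[5]=5, slow++,fast++
slow=5 fast=7: a[fast]=6≠a[slow]=5 write a[6]=6, slow++,fast++
slow=6 fast=8: a[fast]=6=a[slow] dup, fast++
slow=6 fast=9: a[fast]=9≠a[slow]=6 write a[7]=9, slow++,fast++
slow=7 fast=10: a[fast]=10≠a[slow]=9 write a[8]=10, slow++,fast++
slow=8 fast=11: a[fast]=11≠a[slow]=10 write a[9]=11, slow++,fast++
slow=9 fast=12: a[fast]=11=a[slow] dup, fast++
slow=9 fast=13: a[fast]=12≠a[slow]=11 write a[10]=12, slow++,fast++

slow=10, fast=14, prefix=[1, 2, 3, 4, 5, 6, 9, 10, 11, 12]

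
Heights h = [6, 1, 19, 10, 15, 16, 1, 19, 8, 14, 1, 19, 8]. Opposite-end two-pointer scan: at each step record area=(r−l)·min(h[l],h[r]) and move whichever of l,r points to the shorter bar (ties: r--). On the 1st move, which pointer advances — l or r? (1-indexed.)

l

[1,13] min(6,8)*12=72 best=72 * → l++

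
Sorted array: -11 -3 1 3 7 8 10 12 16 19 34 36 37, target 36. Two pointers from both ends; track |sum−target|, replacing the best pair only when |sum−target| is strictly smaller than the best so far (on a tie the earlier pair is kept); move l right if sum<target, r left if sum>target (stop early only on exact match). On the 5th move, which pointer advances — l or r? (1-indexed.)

l

[1,13] -11+37=26 d=10 * → l++
[2,13] -3+37=34 d=2 * → l++
[3,13] 1+37=38 d=2 → r--
[3,12] 1+36=37 d=1 * → r--
[3,11] 1+34=35 d=1 → l++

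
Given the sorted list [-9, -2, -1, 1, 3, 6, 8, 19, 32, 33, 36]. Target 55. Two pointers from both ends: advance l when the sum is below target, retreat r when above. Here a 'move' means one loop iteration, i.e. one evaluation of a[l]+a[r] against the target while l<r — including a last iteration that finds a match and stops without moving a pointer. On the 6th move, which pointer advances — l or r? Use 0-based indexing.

l

l=0 r=10: -9+36=27 <55, l++
l=1 r=10: -2+36=34 <55, l++
l=2 r=10: -1+36=35 <55, l++
l=3 r=10: 1+36=37 <55, l++
l=4 r=10: 3+36=39 <55, l++
l=5 r=10: 6+36=42 <55, l++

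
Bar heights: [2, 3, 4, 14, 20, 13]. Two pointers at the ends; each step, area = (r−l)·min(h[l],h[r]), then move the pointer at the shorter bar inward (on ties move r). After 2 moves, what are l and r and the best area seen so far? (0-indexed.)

l=0 r=5: min(2,13)*5=10 best=10 *, l++
l=1 r=5: min(3,13)*4=12 best=12 *, l++

l=2, r=5, best area=12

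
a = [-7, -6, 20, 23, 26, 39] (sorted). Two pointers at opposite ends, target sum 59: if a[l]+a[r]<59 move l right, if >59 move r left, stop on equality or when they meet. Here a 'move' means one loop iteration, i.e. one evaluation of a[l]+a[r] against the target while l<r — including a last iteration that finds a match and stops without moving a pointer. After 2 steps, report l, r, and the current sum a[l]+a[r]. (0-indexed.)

[0,5] -7+39=32 <59 → l++
[1,5] -6+39=33 <59 → l++

l=2, r=5, sum=59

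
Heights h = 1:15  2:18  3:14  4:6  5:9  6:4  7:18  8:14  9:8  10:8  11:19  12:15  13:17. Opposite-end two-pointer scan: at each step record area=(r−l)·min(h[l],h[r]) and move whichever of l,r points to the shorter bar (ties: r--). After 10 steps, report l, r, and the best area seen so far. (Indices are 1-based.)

l=9, r=11, best area=187

l=1 r=13: min(15,17)*12=180 best=180 *, l++
l=2 r=13: min(18,17)*11=187 best=187 *, r--
l=2 r=12: min(18,15)*10=150 best=187, r--
l=2 r=11: min(18,19)*9=162 best=187, l++
l=3 r=11: min(14,19)*8=112 best=187, l++
l=4 r=11: min(6,19)*7=42 best=187, l++
l=5 r=11: min(9,19)*6=54 best=187, l++
l=6 r=11: min(4,19)*5=20 best=187, l++
l=7 r=11: min(18,19)*4=72 best=187, l++
l=8 r=11: min(14,19)*3=42 best=187, l++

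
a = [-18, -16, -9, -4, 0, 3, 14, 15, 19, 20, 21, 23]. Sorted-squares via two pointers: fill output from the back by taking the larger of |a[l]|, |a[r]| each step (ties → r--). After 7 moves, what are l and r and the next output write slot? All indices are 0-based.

[0,11] |-18|<=|23| out[11]=529 → r--
[0,10] |-18|<=|21| out[10]=441 → r--
[0,9] |-18|<=|20| out[9]=400 → r--
[0,8] |-18|<=|19| out[8]=361 → r--
[0,7] |-18|>|15| out[7]=324 → l++
[1,7] |-16|>|15| out[6]=256 → l++
[2,7] |-9|<=|15| out[5]=225 → r--

l=2, r=6, next write slot=4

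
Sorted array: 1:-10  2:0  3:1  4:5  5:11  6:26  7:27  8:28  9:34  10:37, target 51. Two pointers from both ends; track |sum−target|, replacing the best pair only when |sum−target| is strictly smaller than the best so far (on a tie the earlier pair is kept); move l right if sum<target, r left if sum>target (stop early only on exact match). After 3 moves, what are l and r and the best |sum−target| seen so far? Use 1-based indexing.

l=1 r=10: -10+37=27 d=24 *, l++
l=2 r=10: 0+37=37 d=14 *, l++
l=3 r=10: 1+37=38 d=13 *, l++

l=4, r=10, best |Δ|=13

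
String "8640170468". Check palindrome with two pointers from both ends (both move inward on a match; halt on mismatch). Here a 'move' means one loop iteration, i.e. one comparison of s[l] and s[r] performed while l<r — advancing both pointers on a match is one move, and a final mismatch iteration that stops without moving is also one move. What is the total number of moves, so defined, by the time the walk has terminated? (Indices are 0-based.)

5 moves

l=0 r=9: '8'=='8', l++,r--
l=1 r=8: '6'=='6', l++,r--
l=2 r=7: '4'=='4', l++,r--
l=3 r=6: '0'=='0', l++,r--
l=4 r=5: '1'!='7', stop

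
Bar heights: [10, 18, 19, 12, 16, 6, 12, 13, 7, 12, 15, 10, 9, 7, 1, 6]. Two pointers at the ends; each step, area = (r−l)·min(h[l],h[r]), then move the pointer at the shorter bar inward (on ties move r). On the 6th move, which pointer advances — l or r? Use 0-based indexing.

l

l=0 r=15: min(10,6)*15=90 best=90 *, r--
l=0 r=14: min(10,1)*14=14 best=90, r--
l=0 r=13: min(10,7)*13=91 best=91 *, r--
l=0 r=12: min(10,9)*12=108 best=108 *, r--
l=0 r=11: min(10,10)*11=110 best=110 *, r--
l=0 r=10: min(10,15)*10=100 best=110, l++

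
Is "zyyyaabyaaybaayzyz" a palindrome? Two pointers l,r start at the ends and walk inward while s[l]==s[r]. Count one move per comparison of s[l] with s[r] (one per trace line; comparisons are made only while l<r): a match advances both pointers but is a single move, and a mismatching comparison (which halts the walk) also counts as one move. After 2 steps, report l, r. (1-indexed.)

[1,18] 'z'=='z' → l++,r--
[2,17] 'y'=='y' → l++,r--

l=3, r=16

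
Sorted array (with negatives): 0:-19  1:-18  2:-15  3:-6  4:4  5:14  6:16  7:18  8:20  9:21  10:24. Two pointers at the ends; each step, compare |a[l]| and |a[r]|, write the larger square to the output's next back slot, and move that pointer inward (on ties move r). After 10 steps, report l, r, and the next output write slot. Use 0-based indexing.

l=4, r=4, next write slot=0

[0,10] |-19|<=|24| out[10]=576 → r--
[0,9] |-19|<=|21| out[9]=441 → r--
[0,8] |-19|<=|20| out[8]=400 → r--
[0,7] |-19|>|18| out[7]=361 → l++
[1,7] |-18|<=|18| out[6]=324 → r--
[1,6] |-18|>|16| out[5]=324 → l++
[2,6] |-15|<=|16| out[4]=256 → r--
[2,5] |-15|>|14| out[3]=225 → l++
[3,5] |-6|<=|14| out[2]=196 → r--
[3,4] |-6|>|4| out[1]=36 → l++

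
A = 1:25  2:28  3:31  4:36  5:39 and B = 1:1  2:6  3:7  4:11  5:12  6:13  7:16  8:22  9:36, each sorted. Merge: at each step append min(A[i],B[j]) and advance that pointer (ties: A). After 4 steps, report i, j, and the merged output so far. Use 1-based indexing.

i=1 j=1: A[i]=25>B[j]=1 take 1, j++
i=1 j=2: A[i]=25>B[j]=6 take 6, j++
i=1 j=3: A[i]=25>B[j]=7 take 7, j++
i=1 j=4: A[i]=25>B[j]=11 take 11, j++

i=1, j=5, merged so far=[1, 6, 7, 11]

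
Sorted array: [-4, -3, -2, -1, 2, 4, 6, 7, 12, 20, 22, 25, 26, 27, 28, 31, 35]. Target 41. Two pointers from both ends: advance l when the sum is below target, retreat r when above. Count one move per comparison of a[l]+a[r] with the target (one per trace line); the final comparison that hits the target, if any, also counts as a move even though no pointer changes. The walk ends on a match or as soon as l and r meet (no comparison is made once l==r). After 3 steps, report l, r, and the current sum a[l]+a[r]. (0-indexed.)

l=3, r=16, sum=34

[0,16] -4+35=31 <41 → l++
[1,16] -3+35=32 <41 → l++
[2,16] -2+35=33 <41 → l++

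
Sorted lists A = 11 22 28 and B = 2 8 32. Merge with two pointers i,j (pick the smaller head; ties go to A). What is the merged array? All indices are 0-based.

[i=0,j=0] A[i]=11>B[j]=2 take 2 → j++
[i=0,j=1] A[i]=11>B[j]=8 take 8 → j++
[i=0,j=2] A[i]=11<=B[j]=32 take 11 → i++
[i=1,j=2] A[i]=22<=B[j]=32 take 22 → i++
[i=2,j=2] A[i]=28<=B[j]=32 take 28 → i++
[i=3,j=2] A done, take B[j]=32 → j++

[2, 8, 11, 22, 28, 32]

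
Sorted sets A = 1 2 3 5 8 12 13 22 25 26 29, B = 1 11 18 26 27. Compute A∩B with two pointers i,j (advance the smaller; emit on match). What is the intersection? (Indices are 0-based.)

[i=0,j=0] 1==1 emit → i++,j++
[i=1,j=1] 2<11 → i++
[i=2,j=1] 3<11 → i++
[i=3,j=1] 5<11 → i++
[i=4,j=1] 8<11 → i++
[i=5,j=1] 12>11 → j++
[i=5,j=2] 12<18 → i++
[i=6,j=2] 13<18 → i++
[i=7,j=2] 22>18 → j++
[i=7,j=3] 22<26 → i++
[i=8,j=3] 25<26 → i++
[i=9,j=3] 26==26 emit → i++,j++
[i=10,j=4] 29>27 → j++

intersection = [1, 26]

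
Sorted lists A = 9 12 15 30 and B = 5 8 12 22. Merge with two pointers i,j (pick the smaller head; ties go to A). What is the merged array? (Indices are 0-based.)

[5, 8, 9, 12, 12, 15, 22, 30]

i=0 j=0: A[i]=9>B[j]=5 take 5, j++
i=0 j=1: A[i]=9>B[j]=8 take 8, j++
i=0 j=2: A[i]=9<=B[j]=12 take 9, i++
i=1 j=2: A[i]=12<=B[j]=12 take 12, i++
i=2 j=2: A[i]=15>B[j]=12 take 12, j++
i=2 j=3: A[i]=15<=B[j]=22 take 15, i++
i=3 j=3: A[i]=30>B[j]=22 take 22, j++
i=3 j=4: B done, take A[i]=30, i++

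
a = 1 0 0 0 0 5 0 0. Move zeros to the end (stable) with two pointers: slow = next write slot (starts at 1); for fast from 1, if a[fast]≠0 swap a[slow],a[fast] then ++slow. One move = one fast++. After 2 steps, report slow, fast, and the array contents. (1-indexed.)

slow=2, fast=3, a=[1, 0, 0, 0, 0, 5, 0, 0]

slow=1 fast=1: a[fast]=1≠0 swap→a[1]=1, slow++,fast++
slow=2 fast=2: a[fast]=0, fast++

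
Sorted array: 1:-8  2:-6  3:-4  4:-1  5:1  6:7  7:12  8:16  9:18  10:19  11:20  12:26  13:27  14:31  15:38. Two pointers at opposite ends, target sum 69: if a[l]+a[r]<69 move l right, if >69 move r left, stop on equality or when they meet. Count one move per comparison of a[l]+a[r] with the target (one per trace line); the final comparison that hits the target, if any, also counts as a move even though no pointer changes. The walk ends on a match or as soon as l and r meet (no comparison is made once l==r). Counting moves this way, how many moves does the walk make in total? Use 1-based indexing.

[1,15] -8+38=30 <69 → l++
[2,15] -6+38=32 <69 → l++
[3,15] -4+38=34 <69 → l++
[4,15] -1+38=37 <69 → l++
[5,15] 1+38=39 <69 → l++
[6,15] 7+38=45 <69 → l++
[7,15] 12+38=50 <69 → l++
[8,15] 16+38=54 <69 → l++
[9,15] 18+38=56 <69 → l++
[10,15] 19+38=57 <69 → l++
[11,15] 20+38=58 <69 → l++
[12,15] 26+38=64 <69 → l++
[13,15] 27+38=65 <69 → l++
[14,15] 31+38=69 → found

14 moves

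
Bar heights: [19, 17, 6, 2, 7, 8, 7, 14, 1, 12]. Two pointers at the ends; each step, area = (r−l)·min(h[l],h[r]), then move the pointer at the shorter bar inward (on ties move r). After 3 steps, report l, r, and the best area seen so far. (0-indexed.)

l=0, r=6, best area=108

l=0 r=9: min(19,12)*9=108 best=108 *, r--
l=0 r=8: min(19,1)*8=8 best=108, r--
l=0 r=7: min(19,14)*7=98 best=108, r--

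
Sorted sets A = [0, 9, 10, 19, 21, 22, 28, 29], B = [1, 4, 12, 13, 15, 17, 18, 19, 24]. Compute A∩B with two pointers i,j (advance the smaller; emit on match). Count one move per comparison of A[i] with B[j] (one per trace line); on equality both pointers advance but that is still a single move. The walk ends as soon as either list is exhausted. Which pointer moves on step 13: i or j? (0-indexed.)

i

i=0 j=0: 0<1, i++
i=1 j=0: 9>1, j++
i=1 j=1: 9>4, j++
i=1 j=2: 9<12, i++
i=2 j=2: 10<12, i++
i=3 j=2: 19>12, j++
i=3 j=3: 19>13, j++
i=3 j=4: 19>15, j++
i=3 j=5: 19>17, j++
i=3 j=6: 19>18, j++
i=3 j=7: 19==19 emit, i++,j++
i=4 j=8: 21<24, i++
i=5 j=8: 22<24, i++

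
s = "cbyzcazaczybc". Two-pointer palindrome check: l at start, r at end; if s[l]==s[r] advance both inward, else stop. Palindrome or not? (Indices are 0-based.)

palindrome

l=0 r=12: 'c'=='c', l++,r--
l=1 r=11: 'b'=='b', l++,r--
l=2 r=10: 'y'=='y', l++,r--
l=3 r=9: 'z'=='z', l++,r--
l=4 r=8: 'c'=='c', l++,r--
l=5 r=7: 'a'=='a', l++,r--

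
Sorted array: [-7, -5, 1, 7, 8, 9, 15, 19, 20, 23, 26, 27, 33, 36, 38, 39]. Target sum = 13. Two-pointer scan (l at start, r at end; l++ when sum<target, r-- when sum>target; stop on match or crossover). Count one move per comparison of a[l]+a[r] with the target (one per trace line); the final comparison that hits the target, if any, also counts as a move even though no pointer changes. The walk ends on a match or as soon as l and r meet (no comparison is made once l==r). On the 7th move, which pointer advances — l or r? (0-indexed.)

r

[0,15] -7+39=32 >13 → r--
[0,14] -7+38=31 >13 → r--
[0,13] -7+36=29 >13 → r--
[0,12] -7+33=26 >13 → r--
[0,11] -7+27=20 >13 → r--
[0,10] -7+26=19 >13 → r--
[0,9] -7+23=16 >13 → r--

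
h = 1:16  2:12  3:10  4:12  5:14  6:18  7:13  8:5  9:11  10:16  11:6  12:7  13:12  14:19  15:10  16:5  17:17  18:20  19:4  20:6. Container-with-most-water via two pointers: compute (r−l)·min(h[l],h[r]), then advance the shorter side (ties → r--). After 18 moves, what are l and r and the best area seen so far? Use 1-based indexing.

l=17, r=18, best area=272

[1,20] min(16,6)*19=114 best=114 * → r--
[1,19] min(16,4)*18=72 best=114 → r--
[1,18] min(16,20)*17=272 best=272 * → l++
[2,18] min(12,20)*16=192 best=272 → l++
[3,18] min(10,20)*15=150 best=272 → l++
[4,18] min(12,20)*14=168 best=272 → l++
[5,18] min(14,20)*13=182 best=272 → l++
[6,18] min(18,20)*12=216 best=272 → l++
[7,18] min(13,20)*11=143 best=272 → l++
[8,18] min(5,20)*10=50 best=272 → l++
[9,18] min(11,20)*9=99 best=272 → l++
[10,18] min(16,20)*8=128 best=272 → l++
[11,18] min(6,20)*7=42 best=272 → l++
[12,18] min(7,20)*6=42 best=272 → l++
[13,18] min(12,20)*5=60 best=272 → l++
[14,18] min(19,20)*4=76 best=272 → l++
[15,18] min(10,20)*3=30 best=272 → l++
[16,18] min(5,20)*2=10 best=272 → l++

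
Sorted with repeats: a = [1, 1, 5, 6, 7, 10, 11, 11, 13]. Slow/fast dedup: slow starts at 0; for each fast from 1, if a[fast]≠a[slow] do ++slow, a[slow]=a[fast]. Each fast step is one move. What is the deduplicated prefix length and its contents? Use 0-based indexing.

length 7; prefix = [1, 5, 6, 7, 10, 11, 13]

slow=0 fast=1: a[fast]=1=a[slow] dup, fast++
slow=0 fast=2: a[fast]=5≠a[slow]=1 write a[1]=5, slow++,fast++
slow=1 fast=3: a[fast]=6≠a[slow]=5 write a[2]=6, slow++,fast++
slow=2 fast=4: a[fast]=7≠a[slow]=6 write a[3]=7, slow++,fast++
slow=3 fast=5: a[fast]=10≠a[slow]=7 write a[4]=10, slow++,fast++
slow=4 fast=6: a[fast]=11≠a[slow]=10 write a[5]=11, slow++,fast++
slow=5 fast=7: a[fast]=11=a[slow] dup, fast++
slow=5 fast=8: a[fast]=13≠a[slow]=11 write a[6]=13, slow++,fast++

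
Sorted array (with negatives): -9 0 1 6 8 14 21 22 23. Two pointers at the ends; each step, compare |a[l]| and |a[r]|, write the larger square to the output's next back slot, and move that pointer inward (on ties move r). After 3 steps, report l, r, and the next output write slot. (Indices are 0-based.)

l=0, r=5, next write slot=5

l=0 r=8: |-9|<=|23| out[8]=529, r--
l=0 r=7: |-9|<=|22| out[7]=484, r--
l=0 r=6: |-9|<=|21| out[6]=441, r--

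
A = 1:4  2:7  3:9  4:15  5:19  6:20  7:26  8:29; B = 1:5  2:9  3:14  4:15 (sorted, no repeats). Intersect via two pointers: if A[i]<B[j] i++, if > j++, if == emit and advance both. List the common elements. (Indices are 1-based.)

i=1 j=1: 4<5, i++
i=2 j=1: 7>5, j++
i=2 j=2: 7<9, i++
i=3 j=2: 9==9 emit, i++,j++
i=4 j=3: 15>14, j++
i=4 j=4: 15==15 emit, i++,j++

intersection = [9, 15]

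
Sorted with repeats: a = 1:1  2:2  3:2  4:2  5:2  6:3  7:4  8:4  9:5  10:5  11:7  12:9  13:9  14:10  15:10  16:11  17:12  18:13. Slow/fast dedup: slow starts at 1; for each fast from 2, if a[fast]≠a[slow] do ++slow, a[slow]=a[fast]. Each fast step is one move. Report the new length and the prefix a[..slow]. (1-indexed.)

length 11; prefix = [1, 2, 3, 4, 5, 7, 9, 10, 11, 12, 13]

(s=1,f=2) a[fast]=2≠a[slow]=1 write a[2]=2 → slow++,fast++
(s=2,f=3) a[fast]=2=a[slow] dup → fast++
(s=2,f=4) a[fast]=2=a[slow] dup → fast++
(s=2,f=5) a[fast]=2=a[slow] dup → fast++
(s=2,f=6) a[fast]=3≠a[slow]=2 write a[3]=3 → slow++,fast++
(s=3,f=7) a[fast]=4≠a[slow]=3 write a[4]=4 → slow++,fast++
(s=4,f=8) a[fast]=4=a[slow] dup → fast++
(s=4,f=9) a[fast]=5≠a[slow]=4 write a[5]=5 → slow++,fast++
(s=5,f=10) a[fast]=5=a[slow] dup → fast++
(s=5,f=11) a[fast]=7≠a[slow]=5 write a[6]=7 → slow++,fast++
(s=6,f=12) a[fast]=9≠a[slow]=7 write a[7]=9 → slow++,fast++
(s=7,f=13) a[fast]=9=a[slow] dup → fast++
(s=7,f=14) a[fast]=10≠a[slow]=9 write a[8]=10 → slow++,fast++
(s=8,f=15) a[fast]=10=a[slow] dup → fast++
(s=8,f=16) a[fast]=11≠a[slow]=10 write a[9]=11 → slow++,fast++
(s=9,f=17) a[fast]=12≠a[slow]=11 write a[10]=12 → slow++,fast++
(s=10,f=18) a[fast]=13≠a[slow]=12 write a[11]=13 → slow++,fast++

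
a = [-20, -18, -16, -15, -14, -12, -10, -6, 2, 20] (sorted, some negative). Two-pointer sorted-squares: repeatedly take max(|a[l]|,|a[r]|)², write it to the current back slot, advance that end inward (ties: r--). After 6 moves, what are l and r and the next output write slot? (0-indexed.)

[0,9] |-20|<=|20| out[9]=400 → r--
[0,8] |-20|>|2| out[8]=400 → l++
[1,8] |-18|>|2| out[7]=324 → l++
[2,8] |-16|>|2| out[6]=256 → l++
[3,8] |-15|>|2| out[5]=225 → l++
[4,8] |-14|>|2| out[4]=196 → l++

l=5, r=8, next write slot=3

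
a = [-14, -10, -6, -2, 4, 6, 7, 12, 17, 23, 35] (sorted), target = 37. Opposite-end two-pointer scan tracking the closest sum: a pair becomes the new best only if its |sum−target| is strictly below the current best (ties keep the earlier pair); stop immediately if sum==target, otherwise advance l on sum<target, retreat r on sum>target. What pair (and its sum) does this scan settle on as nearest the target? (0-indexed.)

pair (4, 35) with sum 39 (|Δ|=2)

[0,10] -14+35=21 d=16 * → l++
[1,10] -10+35=25 d=12 * → l++
[2,10] -6+35=29 d=8 * → l++
[3,10] -2+35=33 d=4 * → l++
[4,10] 4+35=39 d=2 * → r--
[4,9] 4+23=27 d=10 → l++
[5,9] 6+23=29 d=8 → l++
[6,9] 7+23=30 d=7 → l++
[7,9] 12+23=35 d=2 → l++
[8,9] 17+23=40 d=3 → r--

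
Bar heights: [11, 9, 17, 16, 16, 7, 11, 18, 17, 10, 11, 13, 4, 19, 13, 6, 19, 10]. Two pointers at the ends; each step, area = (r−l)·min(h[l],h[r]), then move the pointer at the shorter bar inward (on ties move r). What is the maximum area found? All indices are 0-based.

[0,17] min(11,10)*17=170 best=170 * → r--
[0,16] min(11,19)*16=176 best=176 * → l++
[1,16] min(9,19)*15=135 best=176 → l++
[2,16] min(17,19)*14=238 best=238 * → l++
[3,16] min(16,19)*13=208 best=238 → l++
[4,16] min(16,19)*12=192 best=238 → l++
[5,16] min(7,19)*11=77 best=238 → l++
[6,16] min(11,19)*10=110 best=238 → l++
[7,16] min(18,19)*9=162 best=238 → l++
[8,16] min(17,19)*8=136 best=238 → l++
[9,16] min(10,19)*7=70 best=238 → l++
[10,16] min(11,19)*6=66 best=238 → l++
[11,16] min(13,19)*5=65 best=238 → l++
[12,16] min(4,19)*4=16 best=238 → l++
[13,16] min(19,19)*3=57 best=238 → r--
[13,15] min(19,6)*2=12 best=238 → r--
[13,14] min(19,13)*1=13 best=238 → r--

max area = 238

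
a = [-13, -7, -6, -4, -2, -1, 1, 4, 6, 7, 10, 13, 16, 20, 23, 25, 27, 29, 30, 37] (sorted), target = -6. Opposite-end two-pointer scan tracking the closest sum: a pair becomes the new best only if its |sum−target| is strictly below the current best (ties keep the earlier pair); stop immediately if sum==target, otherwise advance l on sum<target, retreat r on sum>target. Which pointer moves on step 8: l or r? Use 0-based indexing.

r

l=0 r=19: -13+37=24 d=30 *, r--
l=0 r=18: -13+30=17 d=23 *, r--
l=0 r=17: -13+29=16 d=22 *, r--
l=0 r=16: -13+27=14 d=20 *, r--
l=0 r=15: -13+25=12 d=18 *, r--
l=0 r=14: -13+23=10 d=16 *, r--
l=0 r=13: -13+20=7 d=13 *, r--
l=0 r=12: -13+16=3 d=9 *, r--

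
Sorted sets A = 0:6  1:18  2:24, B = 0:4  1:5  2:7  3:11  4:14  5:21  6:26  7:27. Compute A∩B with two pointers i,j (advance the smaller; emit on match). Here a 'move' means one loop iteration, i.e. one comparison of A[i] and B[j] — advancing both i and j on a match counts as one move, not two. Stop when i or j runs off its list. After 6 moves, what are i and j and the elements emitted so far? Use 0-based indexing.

[i=0,j=0] 6>4 → j++
[i=0,j=1] 6>5 → j++
[i=0,j=2] 6<7 → i++
[i=1,j=2] 18>7 → j++
[i=1,j=3] 18>11 → j++
[i=1,j=4] 18>14 → j++

i=1, j=5, emitted=[]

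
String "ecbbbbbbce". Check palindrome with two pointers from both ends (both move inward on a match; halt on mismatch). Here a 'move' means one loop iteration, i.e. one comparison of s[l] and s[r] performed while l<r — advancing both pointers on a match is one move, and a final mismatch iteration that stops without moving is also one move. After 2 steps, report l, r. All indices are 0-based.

l=0 r=9: 'e'=='e', l++,r--
l=1 r=8: 'c'=='c', l++,r--

l=2, r=7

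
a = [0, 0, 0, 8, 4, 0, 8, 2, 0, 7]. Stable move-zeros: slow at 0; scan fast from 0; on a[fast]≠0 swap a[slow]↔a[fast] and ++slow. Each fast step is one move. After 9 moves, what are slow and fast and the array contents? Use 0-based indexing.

slow=0 fast=0: a[fast]=0, fast++
slow=0 fast=1: a[fast]=0, fast++
slow=0 fast=2: a[fast]=0, fast++
slow=0 fast=3: a[fast]=8≠0 swap→a[0]=8, slow++,fast++
slow=1 fast=4: a[fast]=4≠0 swap→a[1]=4, slow++,fast++
slow=2 fast=5: a[fast]=0, fast++
slow=2 fast=6: a[fast]=8≠0 swap→a[2]=8, slow++,fast++
slow=3 fast=7: a[fast]=2≠0 swap→a[3]=2, slow++,fast++
slow=4 fast=8: a[fast]=0, fast++

slow=4, fast=9, a=[8, 4, 8, 2, 0, 0, 0, 0, 0, 7]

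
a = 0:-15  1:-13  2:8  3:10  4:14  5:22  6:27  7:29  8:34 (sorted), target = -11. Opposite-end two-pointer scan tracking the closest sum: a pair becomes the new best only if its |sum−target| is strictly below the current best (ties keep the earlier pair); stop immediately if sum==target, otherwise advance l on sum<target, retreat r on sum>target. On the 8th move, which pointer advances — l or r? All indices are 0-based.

[0,8] -15+34=19 d=30 * → r--
[0,7] -15+29=14 d=25 * → r--
[0,6] -15+27=12 d=23 * → r--
[0,5] -15+22=7 d=18 * → r--
[0,4] -15+14=-1 d=10 * → r--
[0,3] -15+10=-5 d=6 * → r--
[0,2] -15+8=-7 d=4 * → r--
[0,1] -15+-13=-28 d=17 → l++

l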